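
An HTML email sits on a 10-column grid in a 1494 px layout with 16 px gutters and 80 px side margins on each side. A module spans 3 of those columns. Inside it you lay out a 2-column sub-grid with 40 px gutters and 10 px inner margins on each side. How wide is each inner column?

164.5 px

Take off 160 px of margins, leaving 1334 px.
1334 − 9·16 = 1190; ÷10 gives c = 119 px.
3-column span = 3·119 + 2·16 = 389 px.
Inner content = 389 − 2·10 = 369 px.
2d + 1·40 = 369 → 2d = 329 → d = 164.5 px.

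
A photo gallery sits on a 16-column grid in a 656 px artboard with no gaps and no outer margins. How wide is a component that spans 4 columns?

With no gaps, each column is 656/16 = 41 px.
With no gaps, 4 columns span 4·41 = 164 px.

164 px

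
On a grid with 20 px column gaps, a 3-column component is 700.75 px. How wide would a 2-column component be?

460.5 px

700.75 − 2·20 = 660.75; ÷3 gives c = 220.25 px.
2 columns plus 1 column gap: 440.5 + 20 = 460.5 px.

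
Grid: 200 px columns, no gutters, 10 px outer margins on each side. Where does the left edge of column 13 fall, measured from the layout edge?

2410 px

Before column 13: the margin + 12 columns + 12 gutters.
Offset = 10 + 12·(200 + 0) = 10 + 2400 = 2410 px.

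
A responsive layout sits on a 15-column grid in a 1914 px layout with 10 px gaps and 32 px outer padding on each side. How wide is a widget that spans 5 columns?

610 px

Subtract both margins: 1914 − 2·32 = 1850 px.
1850 − 14·10 = 1710; ÷15 gives c = 114 px.
5 columns plus 4 gaps: 570 + 40 = 610 px.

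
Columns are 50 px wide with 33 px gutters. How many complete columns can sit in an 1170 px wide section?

14 columns

Each extra column adds 50 + 33 = 83 px.
(1170 + 33) / 83 = 14.49, so 14 columns fit.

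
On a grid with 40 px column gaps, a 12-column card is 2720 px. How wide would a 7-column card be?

1570 px

12c + 11·40 = 2720 → 12c = 2280 → c = 190 px.
7 columns plus 6 column gaps: 1330 + 240 = 1570 px.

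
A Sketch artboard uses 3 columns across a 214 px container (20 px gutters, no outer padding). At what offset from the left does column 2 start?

78 px

3c + 2·20 = 214 → 3c = 174 → c = 58 px.
No margin, so column 2 starts at 1·(column + gutter) = 1·78 = 78 px.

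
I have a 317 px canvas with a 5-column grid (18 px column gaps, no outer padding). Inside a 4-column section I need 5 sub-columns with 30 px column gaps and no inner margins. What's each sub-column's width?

26 px

317 − 4·18 = 245; ÷5 gives c = 49 px.
Span of 4: 4·49 + 3·18 = 196 + 54 = 250 px.
5d + 4·30 = 250 → 5d = 130 → d = 26 px.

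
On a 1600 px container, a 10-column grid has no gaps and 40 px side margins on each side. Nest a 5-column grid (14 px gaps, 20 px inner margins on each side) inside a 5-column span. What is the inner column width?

132.8 px

Outer content = 1600 − 2·40 = 1520 px.
10c = 1520 → c = 152 px.
With no gaps, 5 columns span 5·152 = 760 px.
Inner content = 760 − 2·20 = 720 px.
720 − 4·14 = 664; ÷5 gives d = 132.8 px.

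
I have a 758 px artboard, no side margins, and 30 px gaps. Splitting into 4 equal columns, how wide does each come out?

4c + 3·30 = 758 → 4c = 668 → c = 167 px.

167 px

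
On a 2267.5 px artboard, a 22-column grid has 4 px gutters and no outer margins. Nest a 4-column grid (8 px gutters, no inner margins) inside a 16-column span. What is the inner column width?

22 columns + 21 gutters: 22c + 21·4 = 2267.5.
22c = 2267.5 − 84 = 2183.5, so c = 99.25 px.
16 columns plus 15 gutters: 1588 + 60 = 1648 px.
4 columns + 3 gutters: 4d + 3·8 = 1648.
4d = 1648 − 24 = 1624, so d = 406 px.

406 px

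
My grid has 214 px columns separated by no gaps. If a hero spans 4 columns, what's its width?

With no gaps, 4 columns span 4·214 = 856 px.

856 px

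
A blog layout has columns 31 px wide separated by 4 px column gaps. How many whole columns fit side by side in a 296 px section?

k columns need k·31 + (k−1)·4 = k·35 − 4.
k·35 − 4 ≤ 296 → k ≤ 300 / 35 ≈ 8.57, so k = 8.

8 columns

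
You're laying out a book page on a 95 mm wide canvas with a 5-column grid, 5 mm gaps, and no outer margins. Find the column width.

95 − 4·5 = 75; ÷5 gives c = 15 mm.

15 mm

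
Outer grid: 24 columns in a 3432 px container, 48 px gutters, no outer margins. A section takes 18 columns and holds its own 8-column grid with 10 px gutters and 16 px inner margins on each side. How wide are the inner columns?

Subtracting 23 gutters of 48 leaves 2328 for 24 columns, so c = 97 px.
18 columns plus 17 gutters: 1746 + 816 = 2562 px.
Inner content = 2562 − 2·16 = 2530 px.
8d + 7·10 = 2530 → 8d = 2460 → d = 307.5 px.

307.5 px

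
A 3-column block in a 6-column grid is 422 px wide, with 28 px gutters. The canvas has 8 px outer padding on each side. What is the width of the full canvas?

888 px

3 columns + 2 gutters: 3c + 2·28 = 422.
3c = 422 − 56 = 366, so c = 122 px.
Canvas = 2·8 + 6·122 + 5·28 = 16 + 732 + 140 = 888 px.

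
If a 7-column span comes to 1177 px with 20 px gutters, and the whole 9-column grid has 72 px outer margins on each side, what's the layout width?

1663 px

1177 − 6·20 = 1057; ÷7 gives c = 151 px.
Layout = 2·72 + 9·151 + 8·20 = 144 + 1359 + 160 = 1663 px.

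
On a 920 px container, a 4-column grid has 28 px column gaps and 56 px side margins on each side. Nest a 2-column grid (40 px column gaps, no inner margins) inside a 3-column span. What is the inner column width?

279.5 px

Subtract both margins: 920 − 2·56 = 808 px.
Subtracting 3 column gaps of 28 leaves 724 for 4 columns, so c = 181 px.
Span of 3: 3·181 + 2·28 = 543 + 56 = 599 px.
Subtracting 1 column gap of 40 leaves 559 for 2 columns, so d = 279.5 px.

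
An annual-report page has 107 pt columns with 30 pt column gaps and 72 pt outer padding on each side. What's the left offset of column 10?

1305 pt

Before column 10: the margin + 9 columns + 9 column gaps.
Offset = 72 + 9·(107 + 30) = 72 + 1233 = 1305 pt.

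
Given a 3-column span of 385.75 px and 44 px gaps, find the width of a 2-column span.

242.5 px

3c + 2·44 = 385.75 → 3c = 297.75 → c = 99.25 px.
2 columns plus 1 gap: 198.5 + 44 = 242.5 px.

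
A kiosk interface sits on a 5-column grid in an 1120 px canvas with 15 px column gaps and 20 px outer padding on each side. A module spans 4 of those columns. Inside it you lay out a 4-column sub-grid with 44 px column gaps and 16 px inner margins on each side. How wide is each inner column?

Subtract both margins: 1120 − 2·20 = 1080 px.
Subtracting 4 column gaps of 15 leaves 1020 for 5 columns, so c = 204 px.
4-column span = 4·204 + 3·15 = 861 px.
Inner content = 861 − 2·16 = 829 px.
Subtracting 3 column gaps of 44 leaves 697 for 4 columns, so d = 174.25 px.

174.25 px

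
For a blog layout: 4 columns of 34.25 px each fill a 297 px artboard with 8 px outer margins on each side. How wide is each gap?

48 px

Content width = 297 − 2·8 = 281 px.
4 columns take 4·34.25 = 137 px; remaining 144 splits into 3 gaps.
g = 144 / 3 = 48 px.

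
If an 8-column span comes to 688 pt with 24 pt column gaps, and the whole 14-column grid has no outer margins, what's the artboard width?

1222 pt

688 − 7·24 = 520; ÷8 gives c = 65 pt.
Summing: 910 + 312 = 1222 pt.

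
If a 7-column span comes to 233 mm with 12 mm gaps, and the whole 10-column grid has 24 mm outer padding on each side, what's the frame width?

386 mm

7c + 6·12 = 233 → 7c = 161 → c = 23 mm.
Frame = 2·24 + 10·23 + 9·12 = 48 + 230 + 108 = 386 mm.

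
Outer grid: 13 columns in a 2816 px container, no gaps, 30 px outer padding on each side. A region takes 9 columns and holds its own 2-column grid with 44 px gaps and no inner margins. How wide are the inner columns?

932 px

Outer content = 2816 − 2·30 = 2756 px.
2756 / 13 = 212 px per column.
With no gaps, 9 columns span 9·212 = 1908 px.
Subtracting 1 gap of 44 leaves 1864 for 2 columns, so d = 932 px.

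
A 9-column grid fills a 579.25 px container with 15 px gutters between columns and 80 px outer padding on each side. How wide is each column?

33.25 px

Inside the margins: 579.25 − 160 = 419.25 px.
Subtracting 8 gutters of 15 leaves 299.25 for 9 columns, so c = 33.25 px.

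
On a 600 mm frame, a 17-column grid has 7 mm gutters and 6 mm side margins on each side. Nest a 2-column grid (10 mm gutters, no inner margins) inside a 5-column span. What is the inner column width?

Take off 12 mm of margins, leaving 588 mm.
17c + 16·7 = 588 → 17c = 476 → c = 28 mm.
Span of 5: 5·28 + 4·7 = 140 + 28 = 168 mm.
Subtracting 1 gutter of 10 leaves 158 for 2 columns, so d = 79 mm.

79 mm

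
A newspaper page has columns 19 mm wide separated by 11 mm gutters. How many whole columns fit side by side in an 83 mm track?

3 columns: 3·19 + 2·11 = 79 mm ≤ 83.
4 columns: 109 mm > 83. So 3.

3 columns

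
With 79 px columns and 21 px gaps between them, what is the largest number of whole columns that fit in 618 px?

k columns need k·79 + (k−1)·21 = k·100 − 21.
k·100 − 21 ≤ 618 → k ≤ 639 / 100 ≈ 6.39, so k = 6.

6 columns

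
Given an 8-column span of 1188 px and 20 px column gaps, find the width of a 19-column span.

2849 px

8 columns + 7 column gaps: 8c + 7·20 = 1188.
8c = 1188 − 140 = 1048, so c = 131 px.
19-column span = 19·131 + 18·20 = 2849 px.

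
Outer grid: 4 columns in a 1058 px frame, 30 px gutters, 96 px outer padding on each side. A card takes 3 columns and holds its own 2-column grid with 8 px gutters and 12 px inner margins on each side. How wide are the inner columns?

305 px

Take off 192 px of margins, leaving 866 px.
4 columns + 3 gutters: 4c + 3·30 = 866.
4c = 866 − 90 = 776, so c = 194 px.
3-column span = 3·194 + 2·30 = 642 px.
Inner content = 642 − 2·12 = 618 px.
2 columns + 1 gutter: 2d + 1·8 = 618.
2d = 618 − 8 = 610, so d = 305 px.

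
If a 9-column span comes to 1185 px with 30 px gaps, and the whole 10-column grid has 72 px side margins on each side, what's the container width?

1464 px

9 columns + 8 gaps: 9c + 8·30 = 1185.
9c = 1185 − 240 = 945, so c = 105 px.
Adding margins, columns and gutters: 144 + 1050 + 270 = 1464 px.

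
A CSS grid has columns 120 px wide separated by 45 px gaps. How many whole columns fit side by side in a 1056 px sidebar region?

k columns need k·120 + (k−1)·45 = k·165 − 45.
k·165 − 45 ≤ 1056 → k ≤ 1101 / 165 ≈ 6.67, so k = 6.

6 columns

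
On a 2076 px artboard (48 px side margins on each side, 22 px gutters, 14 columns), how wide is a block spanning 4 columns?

Content width = 2076 − 2·48 = 1980 px.
14 columns + 13 gutters: 14c + 13·22 = 1980.
14c = 1980 − 286 = 1694, so c = 121 px.
4 columns plus 3 gutters: 484 + 66 = 550 px.

550 px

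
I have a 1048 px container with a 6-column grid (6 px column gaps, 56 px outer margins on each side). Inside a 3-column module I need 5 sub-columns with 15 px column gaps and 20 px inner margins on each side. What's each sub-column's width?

73 px

Take off 112 px of margins, leaving 936 px.
Subtracting 5 column gaps of 6 leaves 906 for 6 columns, so c = 151 px.
3 columns plus 2 column gaps: 453 + 12 = 465 px.
Inner content = 465 − 2·20 = 425 px.
5d + 4·15 = 425 → 5d = 365 → d = 73 px.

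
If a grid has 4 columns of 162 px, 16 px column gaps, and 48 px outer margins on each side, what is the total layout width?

Layout = 2·48 + 4·162 + 3·16 = 96 + 648 + 48 = 792 px.

792 px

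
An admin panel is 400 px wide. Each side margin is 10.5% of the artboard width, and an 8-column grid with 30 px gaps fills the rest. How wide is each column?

Each margin = 10.5% of 400 = 42 px; content = 400 − 2·42 = 316 px.
8c + 7·30 = 316 → 8c = 106 → c = 13.25 px.

13.25 px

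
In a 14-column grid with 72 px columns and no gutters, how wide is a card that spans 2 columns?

With no gutters, 2 columns span 2·72 = 144 px.

144 px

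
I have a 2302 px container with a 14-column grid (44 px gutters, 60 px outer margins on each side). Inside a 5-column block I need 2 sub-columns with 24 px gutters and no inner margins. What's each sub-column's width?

Inside the margins: 2302 − 120 = 2182 px.
Subtracting 13 gutters of 44 leaves 1610 for 14 columns, so c = 115 px.
5 columns plus 4 gutters: 575 + 176 = 751 px.
2 columns + 1 gutter: 2d + 1·24 = 751.
2d = 751 − 24 = 727, so d = 363.5 px.

363.5 px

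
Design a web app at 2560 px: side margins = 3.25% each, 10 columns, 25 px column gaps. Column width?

216.86 px

Margins: 3.25% × 2560 = 83.2 px each, so content = 2560 − 166.4 = 2393.6 px.
10c + 9·25 = 2393.6 → 10c = 2168.6 → c = 216.86 px.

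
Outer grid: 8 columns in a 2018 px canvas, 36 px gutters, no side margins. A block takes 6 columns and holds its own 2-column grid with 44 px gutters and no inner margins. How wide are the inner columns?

730.25 px

8 columns + 7 gutters: 8c + 7·36 = 2018.
8c = 2018 − 252 = 1766, so c = 220.75 px.
Span of 6: 6·220.75 + 5·36 = 1324.5 + 180 = 1504.5 px.
2d + 1·44 = 1504.5 → 2d = 1460.5 → d = 730.25 px.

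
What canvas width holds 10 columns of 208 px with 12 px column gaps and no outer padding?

Summing: 2080 + 108 = 2188 px.

2188 px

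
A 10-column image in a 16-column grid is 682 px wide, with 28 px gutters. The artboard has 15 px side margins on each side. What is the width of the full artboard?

Subtracting 9 gutters of 28 leaves 430 for 10 columns, so c = 43 px.
Artboard = 2·15 + 16·43 + 15·28 = 30 + 688 + 420 = 1138 px.

1138 px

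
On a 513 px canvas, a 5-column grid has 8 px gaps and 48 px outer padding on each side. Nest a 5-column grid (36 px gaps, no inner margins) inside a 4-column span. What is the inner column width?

Subtract both margins: 513 − 2·48 = 417 px.
5c + 4·8 = 417 → 5c = 385 → c = 77 px.
4 columns plus 3 gaps: 308 + 24 = 332 px.
5d + 4·36 = 332 → 5d = 188 → d = 37.6 px.

37.6 px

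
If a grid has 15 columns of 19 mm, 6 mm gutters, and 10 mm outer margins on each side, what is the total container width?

Container = 2·10 + 15·19 + 14·6 = 20 + 285 + 84 = 389 mm.

389 mm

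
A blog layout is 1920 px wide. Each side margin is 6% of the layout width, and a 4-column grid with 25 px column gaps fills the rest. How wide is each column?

403.65 px

1920 × (1 − 2·6%) = 1920 × 88% = 1689.6 px for the columns.
1689.6 − 3·25 = 1614.6; ÷4 gives c = 403.65 px.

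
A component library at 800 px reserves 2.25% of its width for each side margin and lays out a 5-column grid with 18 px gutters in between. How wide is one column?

800 × (1 − 2·2.25%) = 800 × 95.5% = 764 px for the columns.
5c + 4·18 = 764 → 5c = 692 → c = 138.4 px.

138.4 px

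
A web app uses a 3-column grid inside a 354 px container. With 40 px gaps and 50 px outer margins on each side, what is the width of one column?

Inside the margins: 354 − 100 = 254 px.
3 columns + 2 gaps: 3c + 2·40 = 254.
3c = 254 − 80 = 174, so c = 58 px.

58 px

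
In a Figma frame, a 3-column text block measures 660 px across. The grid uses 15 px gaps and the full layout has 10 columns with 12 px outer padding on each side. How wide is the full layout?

2259 px

660 − 2·15 = 630; ÷3 gives c = 210 px.
Adding margins, columns and gutters: 24 + 2100 + 135 = 2259 px.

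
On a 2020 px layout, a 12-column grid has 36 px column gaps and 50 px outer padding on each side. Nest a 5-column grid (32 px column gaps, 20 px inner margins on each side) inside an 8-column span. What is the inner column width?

220 px

Take off 100 px of margins, leaving 1920 px.
1920 − 11·36 = 1524; ÷12 gives c = 127 px.
8 columns plus 7 column gaps: 1016 + 252 = 1268 px.
Inner content = 1268 − 2·20 = 1228 px.
1228 − 4·32 = 1100; ÷5 gives d = 220 px.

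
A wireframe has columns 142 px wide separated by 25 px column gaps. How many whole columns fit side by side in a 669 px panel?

k columns need k·142 + (k−1)·25 = k·167 − 25.
k·167 − 25 ≤ 669 → k ≤ 694 / 167 ≈ 4.16, so k = 4.

4 columns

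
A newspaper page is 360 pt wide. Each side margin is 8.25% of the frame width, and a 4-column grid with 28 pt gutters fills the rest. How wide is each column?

54.15 pt

Each margin = 8.25% of 360 = 29.7 pt; content = 360 − 2·29.7 = 300.6 pt.
4 columns + 3 gutters: 4c + 3·28 = 300.6.
4c = 300.6 − 84 = 216.6, so c = 54.15 pt.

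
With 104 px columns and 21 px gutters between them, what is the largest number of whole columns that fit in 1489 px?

12 columns

12 columns: 12·104 + 11·21 = 1479 px ≤ 1489.
13 columns: 1604 px > 1489. So 12.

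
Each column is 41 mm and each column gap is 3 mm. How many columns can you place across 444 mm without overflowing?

10 columns

10 columns: 10·41 + 9·3 = 437 mm ≤ 444.
11 columns: 481 mm > 444. So 10.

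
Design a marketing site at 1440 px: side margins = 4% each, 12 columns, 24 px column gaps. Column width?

88.4 px

1440 × (1 − 2·4%) = 1440 × 92% = 1324.8 px for the columns.
1324.8 − 11·24 = 1060.8; ÷12 gives c = 88.4 px.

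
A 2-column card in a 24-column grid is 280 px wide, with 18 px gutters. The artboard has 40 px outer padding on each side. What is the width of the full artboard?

3638 px

2c + 1·18 = 280 → 2c = 262 → c = 131 px.
Artboard = 2·40 + 24·131 + 23·18 = 80 + 3144 + 414 = 3638 px.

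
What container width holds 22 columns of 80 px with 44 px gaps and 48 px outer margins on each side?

Total width: 2·48 + 22·80 + 21·44 = 2780 px.

2780 px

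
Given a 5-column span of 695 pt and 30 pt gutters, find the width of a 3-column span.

405 pt

5c + 4·30 = 695 → 5c = 575 → c = 115 pt.
3 columns plus 2 gutters: 345 + 60 = 405 pt.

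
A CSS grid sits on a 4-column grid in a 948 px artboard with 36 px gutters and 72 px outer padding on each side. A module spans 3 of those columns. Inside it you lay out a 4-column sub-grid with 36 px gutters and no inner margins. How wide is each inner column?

121.5 px

Subtract both margins: 948 − 2·72 = 804 px.
Subtracting 3 gutters of 36 leaves 696 for 4 columns, so c = 174 px.
3-column span = 3·174 + 2·36 = 594 px.
594 − 3·36 = 486; ÷4 gives d = 121.5 px.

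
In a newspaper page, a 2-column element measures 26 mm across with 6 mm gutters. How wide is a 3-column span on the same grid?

2c + 1·6 = 26 → 2c = 20 → c = 10 mm.
Span of 3: 3·10 + 2·6 = 30 + 12 = 42 mm.

42 mm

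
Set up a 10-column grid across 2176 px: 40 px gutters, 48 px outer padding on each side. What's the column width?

Subtract both margins: 2176 − 2·48 = 2080 px.
10 columns + 9 gutters: 10c + 9·40 = 2080.
10c = 2080 − 360 = 1720, so c = 172 px.

172 px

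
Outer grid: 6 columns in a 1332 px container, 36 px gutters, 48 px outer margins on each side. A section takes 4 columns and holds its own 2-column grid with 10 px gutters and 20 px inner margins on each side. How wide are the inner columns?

Inside the margins: 1332 − 96 = 1236 px.
6 columns + 5 gutters: 6c + 5·36 = 1236.
6c = 1236 − 180 = 1056, so c = 176 px.
Span of 4: 4·176 + 3·36 = 704 + 108 = 812 px.
Inner content = 812 − 2·20 = 772 px.
Subtracting 1 gutter of 10 leaves 762 for 2 columns, so d = 381 px.

381 px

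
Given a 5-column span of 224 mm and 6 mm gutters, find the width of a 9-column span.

5 columns + 4 gutters: 5c + 4·6 = 224.
5c = 224 − 24 = 200, so c = 40 mm.
Span of 9: 9·40 + 8·6 = 360 + 48 = 408 mm.

408 mm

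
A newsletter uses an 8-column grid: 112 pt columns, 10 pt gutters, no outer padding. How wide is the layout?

966 pt

Layout = 8·112 + 7·10 = 896 + 70 = 966 pt.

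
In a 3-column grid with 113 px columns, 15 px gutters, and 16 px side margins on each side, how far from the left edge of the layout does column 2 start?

144 px

Before column 2: the margin + 1 column + 1 gutter.
Offset = 16 + 1·(113 + 15) = 16 + 128 = 144 px.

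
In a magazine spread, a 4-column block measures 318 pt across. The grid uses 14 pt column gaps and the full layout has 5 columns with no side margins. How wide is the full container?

401 pt

Subtracting 3 column gaps of 14 leaves 276 for 4 columns, so c = 69 pt.
Container = 5·69 + 4·14 = 345 + 56 = 401 pt.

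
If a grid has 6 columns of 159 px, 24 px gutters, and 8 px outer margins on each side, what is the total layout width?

Adding margins, columns and gutters: 16 + 954 + 120 = 1090 px.

1090 px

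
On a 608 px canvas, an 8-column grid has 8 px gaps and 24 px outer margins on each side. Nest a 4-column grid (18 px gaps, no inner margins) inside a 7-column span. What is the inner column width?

108.75 px

Outer content = 608 − 2·24 = 560 px.
8 columns + 7 gaps: 8c + 7·8 = 560.
8c = 560 − 56 = 504, so c = 63 px.
7 columns plus 6 gaps: 441 + 48 = 489 px.
4 columns + 3 gaps: 4d + 3·18 = 489.
4d = 489 − 54 = 435, so d = 108.75 px.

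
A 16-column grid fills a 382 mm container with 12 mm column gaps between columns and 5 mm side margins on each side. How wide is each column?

12 mm

Subtract both margins: 382 − 2·5 = 372 mm.
Subtracting 15 column gaps of 12 leaves 192 for 16 columns, so c = 12 mm.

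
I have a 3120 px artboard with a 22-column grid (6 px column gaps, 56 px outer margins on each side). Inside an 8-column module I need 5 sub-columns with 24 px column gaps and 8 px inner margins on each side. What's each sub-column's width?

195.6 px

Outer content = 3120 − 2·56 = 3008 px.
3008 − 21·6 = 2882; ÷22 gives c = 131 px.
Span of 8: 8·131 + 7·6 = 1048 + 42 = 1090 px.
Inner content = 1090 − 2·8 = 1074 px.
Subtracting 4 column gaps of 24 leaves 978 for 5 columns, so d = 195.6 px.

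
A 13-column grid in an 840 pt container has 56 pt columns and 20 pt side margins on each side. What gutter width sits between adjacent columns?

6 pt

Subtract both margins: 840 − 2·20 = 800 pt.
13 columns take 13·56 = 728 pt; remaining 72 splits into 12 gutters.
g = 72 / 12 = 6 pt.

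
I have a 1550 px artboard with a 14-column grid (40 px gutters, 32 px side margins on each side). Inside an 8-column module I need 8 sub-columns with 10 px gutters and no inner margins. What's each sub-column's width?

95.25 px

Subtract both margins: 1550 − 2·32 = 1486 px.
1486 − 13·40 = 966; ÷14 gives c = 69 px.
8 columns plus 7 gutters: 552 + 280 = 832 px.
Subtracting 7 gutters of 10 leaves 762 for 8 columns, so d = 95.25 px.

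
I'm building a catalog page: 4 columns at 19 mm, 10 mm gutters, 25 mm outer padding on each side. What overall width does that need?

Adding margins, columns and gutters: 50 + 76 + 30 = 156 mm.

156 mm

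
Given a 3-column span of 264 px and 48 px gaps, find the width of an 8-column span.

784 px

3 columns + 2 gaps: 3c + 2·48 = 264.
3c = 264 − 96 = 168, so c = 56 px.
8 columns plus 7 gaps: 448 + 336 = 784 px.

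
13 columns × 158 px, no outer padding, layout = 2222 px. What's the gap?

14 px

Columns use 2054 px, leaving 168 px across 12 gaps = 14 px each.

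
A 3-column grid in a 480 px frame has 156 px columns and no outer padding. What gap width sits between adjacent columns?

3·156 + 2g = 480 → 2g = 12 → g = 6 px.

6 px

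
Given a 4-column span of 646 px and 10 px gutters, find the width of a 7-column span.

4 columns + 3 gutters: 4c + 3·10 = 646.
4c = 646 − 30 = 616, so c = 154 px.
7 columns plus 6 gutters: 1078 + 60 = 1138 px.

1138 px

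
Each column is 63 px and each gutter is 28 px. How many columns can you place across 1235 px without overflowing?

13 columns

Each extra column adds 63 + 28 = 91 px.
(1235 + 28) / 91 = 13.88, so 13 columns fit.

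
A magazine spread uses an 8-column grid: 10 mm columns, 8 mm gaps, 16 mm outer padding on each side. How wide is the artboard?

168 mm

Adding margins, columns and gutters: 32 + 80 + 56 = 168 mm.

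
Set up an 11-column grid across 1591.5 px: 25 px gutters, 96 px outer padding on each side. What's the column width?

104.5 px

Inside the margins: 1591.5 − 192 = 1399.5 px.
Subtracting 10 gutters of 25 leaves 1149.5 for 11 columns, so c = 104.5 px.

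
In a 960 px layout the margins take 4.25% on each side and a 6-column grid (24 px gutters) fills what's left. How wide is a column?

960 × (1 − 2·4.25%) = 960 × 91.5% = 878.4 px for the columns.
Subtracting 5 gutters of 24 leaves 758.4 for 6 columns, so c = 126.4 px.

126.4 px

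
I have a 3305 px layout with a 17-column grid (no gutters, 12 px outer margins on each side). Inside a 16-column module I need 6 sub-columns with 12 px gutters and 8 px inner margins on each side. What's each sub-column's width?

Outer content = 3305 − 2·12 = 3281 px.
17c = 3281 → c = 193 px.
16-column span = 16·193 = 3088 px.
Inner content = 3088 − 2·8 = 3072 px.
Subtracting 5 gutters of 12 leaves 3012 for 6 columns, so d = 502 px.

502 px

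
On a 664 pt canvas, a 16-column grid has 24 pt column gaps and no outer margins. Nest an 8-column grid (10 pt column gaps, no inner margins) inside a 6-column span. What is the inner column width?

20.5 pt

16c + 15·24 = 664 → 16c = 304 → c = 19 pt.
Span of 6: 6·19 + 5·24 = 114 + 120 = 234 pt.
234 − 7·10 = 164; ÷8 gives d = 20.5 pt.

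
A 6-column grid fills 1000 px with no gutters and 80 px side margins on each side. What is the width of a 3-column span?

Content width = 1000 − 2·80 = 840 px.
840 / 6 = 140 px per column.
3-column span = 3·140 = 420 px.

420 px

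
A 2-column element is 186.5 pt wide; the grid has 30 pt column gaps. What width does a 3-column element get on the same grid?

294.75 pt

2c + 1·30 = 186.5 → 2c = 156.5 → c = 78.25 pt.
3 columns plus 2 column gaps: 234.75 + 60 = 294.75 pt.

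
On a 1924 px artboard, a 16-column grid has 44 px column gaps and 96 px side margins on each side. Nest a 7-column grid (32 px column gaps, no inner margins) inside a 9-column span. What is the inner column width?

109 px

Outer content = 1924 − 2·96 = 1732 px.
16 columns + 15 column gaps: 16c + 15·44 = 1732.
16c = 1732 − 660 = 1072, so c = 67 px.
9-column span = 9·67 + 8·44 = 955 px.
955 − 6·32 = 763; ÷7 gives d = 109 px.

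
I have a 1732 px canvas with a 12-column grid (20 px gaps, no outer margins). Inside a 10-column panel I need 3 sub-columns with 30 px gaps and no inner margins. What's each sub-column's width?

1732 − 11·20 = 1512; ÷12 gives c = 126 px.
Span of 10: 10·126 + 9·20 = 1260 + 180 = 1440 px.
3 columns + 2 gaps: 3d + 2·30 = 1440.
3d = 1440 − 60 = 1380, so d = 460 px.

460 px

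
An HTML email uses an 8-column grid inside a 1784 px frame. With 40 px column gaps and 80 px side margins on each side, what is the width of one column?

Content width = 1784 − 2·80 = 1624 px.
Subtracting 7 column gaps of 40 leaves 1344 for 8 columns, so c = 168 px.

168 px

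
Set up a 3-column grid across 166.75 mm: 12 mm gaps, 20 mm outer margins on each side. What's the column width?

Content width = 166.75 − 2·20 = 126.75 mm.
3 columns + 2 gaps: 3c + 2·12 = 126.75.
3c = 126.75 − 24 = 102.75, so c = 34.25 mm.

34.25 mm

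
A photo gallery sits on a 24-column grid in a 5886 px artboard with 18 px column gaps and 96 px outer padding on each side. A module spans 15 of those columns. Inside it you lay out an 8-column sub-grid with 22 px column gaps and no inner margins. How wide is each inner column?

Subtract both margins: 5886 − 2·96 = 5694 px.
Subtracting 23 column gaps of 18 leaves 5280 for 24 columns, so c = 220 px.
15 columns plus 14 column gaps: 3300 + 252 = 3552 px.
Subtracting 7 column gaps of 22 leaves 3398 for 8 columns, so d = 424.75 px.

424.75 px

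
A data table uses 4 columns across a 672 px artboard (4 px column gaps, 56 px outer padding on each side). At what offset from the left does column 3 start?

Subtract both margins: 672 − 2·56 = 560 px.
Subtracting 3 column gaps of 4 leaves 548 for 4 columns, so c = 137 px.
Each column+gutter stride is 141 px; 2 of them past the 56 px margin is 56 + 282 = 338 px.

338 px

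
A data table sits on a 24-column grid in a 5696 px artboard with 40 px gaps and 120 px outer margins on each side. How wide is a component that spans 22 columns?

4998 px

Subtract both margins: 5696 − 2·120 = 5456 px.
24 columns + 23 gaps: 24c + 23·40 = 5456.
24c = 5456 − 920 = 4536, so c = 189 px.
22 columns plus 21 gaps: 4158 + 840 = 4998 px.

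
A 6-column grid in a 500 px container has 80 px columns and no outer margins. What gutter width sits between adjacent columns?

6·80 + 5g = 500 → 5g = 20 → g = 4 px.

4 px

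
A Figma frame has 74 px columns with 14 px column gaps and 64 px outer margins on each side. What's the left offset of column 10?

856 px

Before column 10: the margin + 9 columns + 9 column gaps.
Offset = 64 + 9·(74 + 14) = 64 + 792 = 856 px.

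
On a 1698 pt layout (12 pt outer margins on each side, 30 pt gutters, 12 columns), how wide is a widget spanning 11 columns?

Take off 24 pt of margins, leaving 1674 pt.
12 columns + 11 gutters: 12c + 11·30 = 1674.
12c = 1674 − 330 = 1344, so c = 112 pt.
Span of 11: 11·112 + 10·30 = 1232 + 300 = 1532 pt.

1532 pt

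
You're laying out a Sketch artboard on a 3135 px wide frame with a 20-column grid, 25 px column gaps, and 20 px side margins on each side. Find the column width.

Content width = 3135 − 2·20 = 3095 px.
20c + 19·25 = 3095 → 20c = 2620 → c = 131 px.

131 px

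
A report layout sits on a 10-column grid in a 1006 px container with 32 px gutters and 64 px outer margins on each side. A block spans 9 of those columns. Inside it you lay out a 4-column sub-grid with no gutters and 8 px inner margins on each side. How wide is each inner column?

Outer content = 1006 − 2·64 = 878 px.
878 − 9·32 = 590; ÷10 gives c = 59 px.
9 columns plus 8 gutters: 531 + 256 = 787 px.
Inner content = 787 − 2·8 = 771 px.
With no gutters, each column is 771/4 = 192.75 px.

192.75 px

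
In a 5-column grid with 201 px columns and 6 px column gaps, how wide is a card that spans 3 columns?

615 px

Span of 3: 3·201 + 2·6 = 603 + 12 = 615 px.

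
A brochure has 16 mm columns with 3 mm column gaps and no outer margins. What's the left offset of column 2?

19 mm

Each column+gutter stride is 19 mm; with no margin, 1 of them is 19 mm.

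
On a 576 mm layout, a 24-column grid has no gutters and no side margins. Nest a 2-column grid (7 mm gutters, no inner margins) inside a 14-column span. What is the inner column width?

24c = 576 → c = 24 mm.
With no gutters, 14 columns span 14·24 = 336 mm.
2 columns + 1 gutter: 2d + 1·7 = 336.
2d = 336 − 7 = 329, so d = 164.5 mm.

164.5 mm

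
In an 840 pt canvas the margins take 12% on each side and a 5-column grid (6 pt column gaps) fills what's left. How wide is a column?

122.88 pt

Margins: 12% × 840 = 100.8 pt each, so content = 840 − 201.6 = 638.4 pt.
Subtracting 4 column gaps of 6 leaves 614.4 for 5 columns, so c = 122.88 pt.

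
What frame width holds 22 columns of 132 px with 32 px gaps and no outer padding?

3576 px

Frame = 22·132 + 21·32 = 2904 + 672 = 3576 px.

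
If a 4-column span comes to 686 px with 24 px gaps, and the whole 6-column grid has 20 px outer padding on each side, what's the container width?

1081 px

686 − 3·24 = 614; ÷4 gives c = 153.5 px.
Container = 2·20 + 6·153.5 + 5·24 = 40 + 921 + 120 = 1081 px.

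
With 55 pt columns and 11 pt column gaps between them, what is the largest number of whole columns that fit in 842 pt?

Each extra column adds 55 + 11 = 66 pt.
(842 + 11) / 66 = 12.92, so 12 columns fit.

12 columns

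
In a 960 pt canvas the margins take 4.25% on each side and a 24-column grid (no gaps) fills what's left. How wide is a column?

960 × (1 − 2·4.25%) = 960 × 91.5% = 878.4 pt for the columns.
24c = 878.4 → c = 36.6 pt.

36.6 pt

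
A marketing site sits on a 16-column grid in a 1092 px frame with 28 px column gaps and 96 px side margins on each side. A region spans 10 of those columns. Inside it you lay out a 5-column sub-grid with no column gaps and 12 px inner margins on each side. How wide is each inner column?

Inside the margins: 1092 − 192 = 900 px.
900 − 15·28 = 480; ÷16 gives c = 30 px.
Span of 10: 10·30 + 9·28 = 300 + 252 = 552 px.
Inner content = 552 − 2·12 = 528 px.
5d = 528 → d = 105.6 px.

105.6 px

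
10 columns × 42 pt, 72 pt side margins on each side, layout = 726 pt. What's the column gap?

18 pt

Content width = 726 − 2·72 = 582 pt.
Columns use 420 pt, leaving 162 pt across 9 column gaps = 18 pt each.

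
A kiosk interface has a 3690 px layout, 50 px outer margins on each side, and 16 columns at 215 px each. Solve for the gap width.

Inside the margins: 3690 − 100 = 3590 px.
16·215 + 15g = 3590 → 15g = 150 → g = 10 px.

10 px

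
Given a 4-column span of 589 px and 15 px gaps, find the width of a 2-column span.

287 px

Subtracting 3 gaps of 15 leaves 544 for 4 columns, so c = 136 px.
Span of 2: 2·136 + 1·15 = 272 + 15 = 287 px.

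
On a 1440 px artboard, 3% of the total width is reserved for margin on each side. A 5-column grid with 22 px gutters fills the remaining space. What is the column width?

253.12 px

Each margin = 3% of 1440 = 43.2 px; content = 1440 − 2·43.2 = 1353.6 px.
5 columns + 4 gutters: 5c + 4·22 = 1353.6.
5c = 1353.6 − 88 = 1265.6, so c = 253.12 px.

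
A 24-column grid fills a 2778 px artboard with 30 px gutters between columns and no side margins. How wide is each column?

87 px

24 columns + 23 gutters: 24c + 23·30 = 2778.
24c = 2778 − 690 = 2088, so c = 87 px.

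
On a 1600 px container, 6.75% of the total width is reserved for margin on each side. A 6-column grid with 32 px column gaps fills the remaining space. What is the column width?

1600 × (1 − 2·6.75%) = 1600 × 86.5% = 1384 px for the columns.
1384 − 5·32 = 1224; ÷6 gives c = 204 px.

204 px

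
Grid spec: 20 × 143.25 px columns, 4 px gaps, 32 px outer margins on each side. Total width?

3005 px

Adding margins, columns and gutters: 64 + 2865 + 76 = 3005 px.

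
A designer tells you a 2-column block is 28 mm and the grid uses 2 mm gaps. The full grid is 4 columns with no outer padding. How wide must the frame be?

58 mm

28 − 1·2 = 26; ÷2 gives c = 13 mm.
Frame = 4·13 + 3·2 = 52 + 6 = 58 mm.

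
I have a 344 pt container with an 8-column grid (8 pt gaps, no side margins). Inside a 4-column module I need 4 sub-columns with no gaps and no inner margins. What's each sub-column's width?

42 pt

344 − 7·8 = 288; ÷8 gives c = 36 pt.
4 columns plus 3 gaps: 144 + 24 = 168 pt.
168 / 4 = 42 pt per column.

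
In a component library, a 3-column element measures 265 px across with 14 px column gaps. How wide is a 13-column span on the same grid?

1195 px

3 columns + 2 column gaps: 3c + 2·14 = 265.
3c = 265 − 28 = 237, so c = 79 px.
13 columns plus 12 column gaps: 1027 + 168 = 1195 px.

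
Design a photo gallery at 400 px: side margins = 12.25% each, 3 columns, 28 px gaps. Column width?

Margins: 12.25% × 400 = 49 px each, so content = 400 − 98 = 302 px.
Subtracting 2 gaps of 28 leaves 246 for 3 columns, so c = 82 px.

82 px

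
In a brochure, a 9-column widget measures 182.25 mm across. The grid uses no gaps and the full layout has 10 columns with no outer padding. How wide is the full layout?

182.25 / 9 = 20.25 mm per column.
Summing: 202.5 = 202.5 mm.

202.5 mm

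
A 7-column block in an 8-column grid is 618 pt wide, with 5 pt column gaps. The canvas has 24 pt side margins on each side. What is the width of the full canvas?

7c + 6·5 = 618 → 7c = 588 → c = 84 pt.
Total width: 2·24 + 8·84 + 7·5 = 755 pt.

755 pt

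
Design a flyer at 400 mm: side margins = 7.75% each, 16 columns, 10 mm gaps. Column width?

400 × (1 − 2·7.75%) = 400 × 84.5% = 338 mm for the columns.
16c + 15·10 = 338 → 16c = 188 → c = 11.75 mm.

11.75 mm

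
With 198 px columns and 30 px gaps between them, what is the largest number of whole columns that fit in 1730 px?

7 columns

k columns need k·198 + (k−1)·30 = k·228 − 30.
k·228 − 30 ≤ 1730 → k ≤ 1760 / 228 ≈ 7.72, so k = 7.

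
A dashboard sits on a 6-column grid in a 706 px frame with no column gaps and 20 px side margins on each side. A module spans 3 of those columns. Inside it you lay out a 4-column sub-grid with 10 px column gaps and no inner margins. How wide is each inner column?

75.75 px

Outer content = 706 − 2·20 = 666 px.
6c = 666 → c = 111 px.
3-column span = 3·111 = 333 px.
333 − 3·10 = 303; ÷4 gives d = 75.75 px.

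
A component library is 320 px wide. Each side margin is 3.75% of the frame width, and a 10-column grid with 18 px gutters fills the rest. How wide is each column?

13.4 px

320 × (1 − 2·3.75%) = 320 × 92.5% = 296 px for the columns.
10 columns + 9 gutters: 10c + 9·18 = 296.
10c = 296 − 162 = 134, so c = 13.4 px.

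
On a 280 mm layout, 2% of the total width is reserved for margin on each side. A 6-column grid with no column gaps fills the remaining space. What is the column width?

280 × (1 − 2·2%) = 280 × 96% = 268.8 mm for the columns.
6c = 268.8 → c = 44.8 mm.

44.8 mm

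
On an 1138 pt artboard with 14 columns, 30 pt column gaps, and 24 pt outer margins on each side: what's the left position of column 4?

Take off 48 pt of margins, leaving 1090 pt.
Subtracting 13 column gaps of 30 leaves 700 for 14 columns, so c = 50 pt.
Before column 4: the margin + 3 columns + 3 column gaps.
Offset = 24 + 3·(50 + 30) = 24 + 240 = 264 pt.

264 pt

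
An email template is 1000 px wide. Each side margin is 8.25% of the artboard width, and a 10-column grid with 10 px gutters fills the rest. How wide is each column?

Each margin = 8.25% of 1000 = 82.5 px; content = 1000 − 2·82.5 = 835 px.
Subtracting 9 gutters of 10 leaves 745 for 10 columns, so c = 74.5 px.

74.5 px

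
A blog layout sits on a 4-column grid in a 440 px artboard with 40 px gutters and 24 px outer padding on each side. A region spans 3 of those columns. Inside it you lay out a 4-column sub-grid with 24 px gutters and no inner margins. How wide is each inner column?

53 px

Take off 48 px of margins, leaving 392 px.
Subtracting 3 gutters of 40 leaves 272 for 4 columns, so c = 68 px.
Span of 3: 3·68 + 2·40 = 204 + 80 = 284 px.
4d + 3·24 = 284 → 4d = 212 → d = 53 px.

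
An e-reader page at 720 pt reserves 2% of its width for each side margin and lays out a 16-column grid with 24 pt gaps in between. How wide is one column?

20.7 pt

Each margin = 2% of 720 = 14.4 pt; content = 720 − 2·14.4 = 691.2 pt.
16 columns + 15 gaps: 16c + 15·24 = 691.2.
16c = 691.2 − 360 = 331.2, so c = 20.7 pt.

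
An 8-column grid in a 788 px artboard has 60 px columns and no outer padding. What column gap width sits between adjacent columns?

44 px

Columns use 480 px, leaving 308 px across 7 column gaps = 44 px each.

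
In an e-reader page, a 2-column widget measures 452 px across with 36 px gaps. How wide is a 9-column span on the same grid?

2c + 1·36 = 452 → 2c = 416 → c = 208 px.
9-column span = 9·208 + 8·36 = 2160 px.

2160 px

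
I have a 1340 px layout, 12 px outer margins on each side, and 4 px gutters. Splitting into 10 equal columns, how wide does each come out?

128 px

Subtract both margins: 1340 − 2·12 = 1316 px.
Subtracting 9 gutters of 4 leaves 1280 for 10 columns, so c = 128 px.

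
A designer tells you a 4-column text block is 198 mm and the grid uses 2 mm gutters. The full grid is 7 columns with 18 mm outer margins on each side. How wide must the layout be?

384 mm

Subtracting 3 gutters of 2 leaves 192 for 4 columns, so c = 48 mm.
Adding margins, columns and gutters: 36 + 336 + 12 = 384 mm.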